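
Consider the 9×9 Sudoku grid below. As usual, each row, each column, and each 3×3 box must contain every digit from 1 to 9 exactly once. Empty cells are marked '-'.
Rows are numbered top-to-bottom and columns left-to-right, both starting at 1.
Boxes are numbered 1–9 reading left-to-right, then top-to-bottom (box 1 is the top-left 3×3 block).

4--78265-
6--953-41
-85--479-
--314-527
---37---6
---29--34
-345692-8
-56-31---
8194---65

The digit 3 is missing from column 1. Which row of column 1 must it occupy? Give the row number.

3

Consider where 3 can go in column 1.
r4c1 is out (row 4 already has a 3).
r5c1 is out (row 5 already has a 3).
r6c1 is out (row 6 already has a 3).
r7c1 is out (row 7 already has a 3).
r8c1 is out (row 8 already has a 3).
So the only cell in column 1 that can hold 3 is r3c1.
That is row 3.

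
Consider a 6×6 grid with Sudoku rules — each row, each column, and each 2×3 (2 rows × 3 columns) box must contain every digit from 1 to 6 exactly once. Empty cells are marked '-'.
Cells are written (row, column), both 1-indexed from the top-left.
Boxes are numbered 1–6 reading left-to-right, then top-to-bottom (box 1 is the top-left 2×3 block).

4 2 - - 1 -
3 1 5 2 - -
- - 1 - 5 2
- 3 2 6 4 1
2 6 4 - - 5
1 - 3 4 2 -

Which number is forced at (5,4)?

1

Cell (5,4) itself could take any of {1, 3} by direct elimination.
Consider where 1 can go in row 5.
(5,5) is out (column 5 already has a 1).
So the only cell in row 5 that can hold 1 is (5,4).
Therefore (5,4) = 1.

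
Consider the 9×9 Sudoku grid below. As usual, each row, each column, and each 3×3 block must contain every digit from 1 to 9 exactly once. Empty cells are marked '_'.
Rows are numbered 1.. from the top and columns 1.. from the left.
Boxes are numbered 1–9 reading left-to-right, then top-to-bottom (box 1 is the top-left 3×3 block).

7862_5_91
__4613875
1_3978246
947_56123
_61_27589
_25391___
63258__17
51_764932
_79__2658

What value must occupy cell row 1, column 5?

Row 1 already contains {1, 2, 5, 6, 7, 8, 9}.
Column 5 already contains {1, 2, 5, 6, 7, 8, 9}.
Its 3×3 block (box 2) already contains {1, 2, 3, 5, 6, 7, 8, 9}.
The only value from 1–9 not eliminated is 4, so row 1, column 5 = 4.

4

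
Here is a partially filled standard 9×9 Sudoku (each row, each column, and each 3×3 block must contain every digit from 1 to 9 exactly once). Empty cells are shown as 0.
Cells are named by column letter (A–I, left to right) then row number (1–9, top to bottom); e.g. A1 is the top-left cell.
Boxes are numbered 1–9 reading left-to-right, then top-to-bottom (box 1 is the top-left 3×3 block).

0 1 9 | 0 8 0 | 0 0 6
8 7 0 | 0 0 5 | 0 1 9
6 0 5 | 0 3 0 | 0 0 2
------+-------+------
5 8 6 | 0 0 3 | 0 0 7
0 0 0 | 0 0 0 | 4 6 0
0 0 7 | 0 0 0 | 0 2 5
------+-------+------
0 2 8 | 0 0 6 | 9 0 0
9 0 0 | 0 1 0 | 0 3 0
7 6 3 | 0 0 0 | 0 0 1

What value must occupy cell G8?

Cell G8 itself could take any of {2, 5, 6, 7, 8} by direct elimination.
Consider where 6 can go in row 8.
B8 is out (column B already has a 6).
C8 is out (column C already has a 6).
D8 is out (box 8 already has a 6).
F8 is out (column F already has a 6).
I8 is out (column I already has a 6).
So the only cell in row 8 that can hold 6 is G8.
Therefore G8 = 6.

6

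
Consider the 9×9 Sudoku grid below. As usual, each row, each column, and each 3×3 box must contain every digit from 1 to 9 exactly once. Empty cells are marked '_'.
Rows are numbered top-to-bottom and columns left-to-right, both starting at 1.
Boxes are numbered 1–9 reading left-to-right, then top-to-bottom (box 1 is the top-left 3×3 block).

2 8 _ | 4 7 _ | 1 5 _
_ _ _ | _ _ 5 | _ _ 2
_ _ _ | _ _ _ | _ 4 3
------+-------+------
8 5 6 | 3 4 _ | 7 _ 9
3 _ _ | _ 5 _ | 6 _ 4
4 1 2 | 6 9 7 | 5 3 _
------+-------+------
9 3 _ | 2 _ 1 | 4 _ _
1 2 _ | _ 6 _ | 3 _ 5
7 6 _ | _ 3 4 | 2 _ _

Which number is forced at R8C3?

4

Cell R8C3 itself could take any of {4, 8} by direct elimination.
Consider where 4 can go in box 7.
R7C3 is out (row 7 already has a 4).
R9C3 is out (row 9 already has a 4).
So the only cell in box 7 that can hold 4 is R8C3.
Therefore R8C3 = 4.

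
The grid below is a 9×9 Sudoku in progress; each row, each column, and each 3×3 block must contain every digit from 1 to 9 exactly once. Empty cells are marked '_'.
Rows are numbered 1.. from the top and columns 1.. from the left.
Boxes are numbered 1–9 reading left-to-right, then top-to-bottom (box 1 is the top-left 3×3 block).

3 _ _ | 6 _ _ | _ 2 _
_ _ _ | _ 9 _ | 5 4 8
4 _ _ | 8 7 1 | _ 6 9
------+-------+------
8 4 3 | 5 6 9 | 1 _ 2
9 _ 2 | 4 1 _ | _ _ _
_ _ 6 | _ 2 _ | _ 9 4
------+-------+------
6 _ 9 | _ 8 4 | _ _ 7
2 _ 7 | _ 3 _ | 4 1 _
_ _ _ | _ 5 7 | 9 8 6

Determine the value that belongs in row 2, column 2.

Cell row 2, column 2 itself could take any of {1, 2, 6, 7} by direct elimination.
Consider where 6 can go in column 2.
row 1, column 2 is out (row 1 already has a 6). row 3, column 2 is out (row 3 already has a 6). row 5, column 2 is out (box 4 already has a 6). row 6, column 2 is out (row 6 already has a 6). The remaining empty cells in column 2 are similarly blocked.
So the only cell in column 2 that can hold 6 is row 2, column 2.
Therefore row 2, column 2 = 6.

6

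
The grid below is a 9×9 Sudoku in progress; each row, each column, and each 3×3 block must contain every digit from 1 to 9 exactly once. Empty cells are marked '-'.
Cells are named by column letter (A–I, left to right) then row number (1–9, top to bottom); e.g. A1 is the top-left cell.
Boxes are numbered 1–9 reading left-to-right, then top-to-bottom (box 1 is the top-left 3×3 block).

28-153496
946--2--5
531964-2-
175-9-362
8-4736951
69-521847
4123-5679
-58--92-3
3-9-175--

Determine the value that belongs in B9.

Row 9 already contains {1, 3, 5, 7, 9}.
Column B already contains {1, 3, 4, 5, 7, 8, 9}.
Its 3×3 block (box 7) already contains {1, 2, 3, 4, 5, 8, 9}.
The only value from 1–9 not eliminated is 6, so B9 = 6.

6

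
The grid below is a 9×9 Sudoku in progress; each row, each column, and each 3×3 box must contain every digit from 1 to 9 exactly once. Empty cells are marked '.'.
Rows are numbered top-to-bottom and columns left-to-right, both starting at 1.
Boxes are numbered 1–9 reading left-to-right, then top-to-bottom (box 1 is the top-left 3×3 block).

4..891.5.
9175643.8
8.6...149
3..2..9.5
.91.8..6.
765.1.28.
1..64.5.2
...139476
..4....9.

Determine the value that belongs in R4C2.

4

Cell R4C2 itself could take any of {4, 8} by direct elimination.
Consider where 4 can go in row 4.
R4C3 is out (column 3 already has a 4).
R4C5 is out (column 5 already has a 4).
R4C6 is out (column 6 already has a 4).
R4C8 is out (column 8 already has a 4).
So the only cell in row 4 that can hold 4 is R4C2.
Therefore R4C2 = 4.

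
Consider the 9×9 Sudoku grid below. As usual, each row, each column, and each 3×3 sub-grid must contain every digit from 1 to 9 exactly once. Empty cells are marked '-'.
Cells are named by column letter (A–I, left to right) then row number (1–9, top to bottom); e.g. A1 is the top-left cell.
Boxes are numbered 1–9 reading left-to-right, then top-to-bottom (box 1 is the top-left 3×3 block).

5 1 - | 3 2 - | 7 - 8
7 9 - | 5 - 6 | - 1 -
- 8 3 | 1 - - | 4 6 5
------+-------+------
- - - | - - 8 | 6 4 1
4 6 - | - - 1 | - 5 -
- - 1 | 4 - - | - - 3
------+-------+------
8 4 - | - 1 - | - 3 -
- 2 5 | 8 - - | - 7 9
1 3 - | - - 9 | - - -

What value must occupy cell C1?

Cell C1 itself could take any of {4, 6} by direct elimination.
Consider where 6 can go in box 1.
C2 is out (row 2 already has a 6).
A3 is out (row 3 already has a 6).
So the only cell in box 1 that can hold 6 is C1.
Therefore C1 = 6.

6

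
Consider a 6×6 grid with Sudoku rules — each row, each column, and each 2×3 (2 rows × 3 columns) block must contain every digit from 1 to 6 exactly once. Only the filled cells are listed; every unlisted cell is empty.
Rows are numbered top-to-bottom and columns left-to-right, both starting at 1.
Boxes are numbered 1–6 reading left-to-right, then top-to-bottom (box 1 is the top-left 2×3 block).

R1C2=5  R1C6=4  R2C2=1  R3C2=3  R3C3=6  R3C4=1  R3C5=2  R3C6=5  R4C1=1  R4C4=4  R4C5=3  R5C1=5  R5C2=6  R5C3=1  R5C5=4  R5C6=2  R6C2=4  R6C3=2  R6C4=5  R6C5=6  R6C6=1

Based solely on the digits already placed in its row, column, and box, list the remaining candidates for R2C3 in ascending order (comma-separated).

3,4

Row 2 already contains {1}.
Column 3 already contains {1, 2, 6}.
Its 2×3 block (box 1) already contains {1, 5}.
Removing those from 1–6 leaves {3, 4} as the candidates for R2C3.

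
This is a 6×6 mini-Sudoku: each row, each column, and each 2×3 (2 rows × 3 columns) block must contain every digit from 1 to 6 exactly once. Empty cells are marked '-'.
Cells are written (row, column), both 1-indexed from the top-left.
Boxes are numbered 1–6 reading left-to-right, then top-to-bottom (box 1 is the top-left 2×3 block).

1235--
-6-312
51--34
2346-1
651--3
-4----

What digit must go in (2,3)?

Row 2 already contains {1, 2, 3, 6}.
Column 3 already contains {1, 3, 4}.
Its 2×3 block (box 1) already contains {1, 2, 3, 6}.
The only value from 1–6 not eliminated is 5, so (2,3) = 5.

5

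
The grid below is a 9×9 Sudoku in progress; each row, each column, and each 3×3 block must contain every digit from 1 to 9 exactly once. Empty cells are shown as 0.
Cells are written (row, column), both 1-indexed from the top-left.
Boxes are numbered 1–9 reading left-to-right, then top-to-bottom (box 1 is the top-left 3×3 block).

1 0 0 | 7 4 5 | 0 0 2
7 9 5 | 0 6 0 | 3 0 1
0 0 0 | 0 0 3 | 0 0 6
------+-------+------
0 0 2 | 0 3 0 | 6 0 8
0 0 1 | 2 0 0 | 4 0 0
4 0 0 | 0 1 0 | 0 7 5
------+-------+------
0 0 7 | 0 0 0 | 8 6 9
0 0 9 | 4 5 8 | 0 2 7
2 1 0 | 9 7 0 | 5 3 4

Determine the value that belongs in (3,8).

Cell (3,8) itself could take any of {4, 5, 8, 9} by direct elimination.
Consider where 5 can go in box 3.
(1,7) is out (row 1 already has a 5).
(1,8) is out (row 1 already has a 5).
(2,8) is out (row 2 already has a 5).
(3,7) is out (column 7 already has a 5).
So the only cell in box 3 that can hold 5 is (3,8).
Therefore (3,8) = 5.

5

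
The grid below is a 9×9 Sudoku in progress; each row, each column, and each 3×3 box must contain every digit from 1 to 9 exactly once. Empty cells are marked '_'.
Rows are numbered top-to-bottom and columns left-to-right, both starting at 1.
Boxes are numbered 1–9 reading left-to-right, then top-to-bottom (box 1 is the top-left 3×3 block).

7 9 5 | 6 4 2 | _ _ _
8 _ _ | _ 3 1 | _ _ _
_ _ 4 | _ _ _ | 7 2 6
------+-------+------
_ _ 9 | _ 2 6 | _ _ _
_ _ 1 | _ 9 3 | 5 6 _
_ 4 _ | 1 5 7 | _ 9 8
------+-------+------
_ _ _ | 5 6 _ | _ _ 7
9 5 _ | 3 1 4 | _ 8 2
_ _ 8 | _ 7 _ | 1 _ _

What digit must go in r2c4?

7

Cell r2c4 itself could take any of {7, 9} by direct elimination.
Consider where 7 can go in box 2.
r3c4 is out (row 3 already has a 7).
r3c5 is out (row 3 already has a 7).
r3c6 is out (row 3 already has a 7).
So the only cell in box 2 that can hold 7 is r2c4.
Therefore r2c4 = 7.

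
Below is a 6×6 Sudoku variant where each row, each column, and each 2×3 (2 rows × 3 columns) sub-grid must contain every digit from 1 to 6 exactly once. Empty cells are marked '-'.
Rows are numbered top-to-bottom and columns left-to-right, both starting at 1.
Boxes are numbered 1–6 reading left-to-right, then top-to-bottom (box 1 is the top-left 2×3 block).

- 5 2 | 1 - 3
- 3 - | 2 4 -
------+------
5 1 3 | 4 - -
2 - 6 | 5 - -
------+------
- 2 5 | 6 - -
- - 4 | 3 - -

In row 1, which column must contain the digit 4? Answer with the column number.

1

Consider where 4 can go in row 1.
R1C5 is out (column 5 already has a 4).
So the only cell in row 1 that can hold 4 is R1C1.
That is column 1.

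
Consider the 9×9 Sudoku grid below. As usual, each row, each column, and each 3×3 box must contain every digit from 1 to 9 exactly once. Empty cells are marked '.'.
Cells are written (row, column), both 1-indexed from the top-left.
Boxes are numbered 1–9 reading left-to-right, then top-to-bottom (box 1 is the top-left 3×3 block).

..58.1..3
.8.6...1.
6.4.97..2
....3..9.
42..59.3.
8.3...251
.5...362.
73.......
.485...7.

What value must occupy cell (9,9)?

9

Row 9 already contains {4, 5, 7, 8}.
Column 9 already contains {1, 2, 3}.
Its 3×3 block (box 9) already contains {2, 6, 7}.
The only value from 1–9 not eliminated is 9, so (9,9) = 9.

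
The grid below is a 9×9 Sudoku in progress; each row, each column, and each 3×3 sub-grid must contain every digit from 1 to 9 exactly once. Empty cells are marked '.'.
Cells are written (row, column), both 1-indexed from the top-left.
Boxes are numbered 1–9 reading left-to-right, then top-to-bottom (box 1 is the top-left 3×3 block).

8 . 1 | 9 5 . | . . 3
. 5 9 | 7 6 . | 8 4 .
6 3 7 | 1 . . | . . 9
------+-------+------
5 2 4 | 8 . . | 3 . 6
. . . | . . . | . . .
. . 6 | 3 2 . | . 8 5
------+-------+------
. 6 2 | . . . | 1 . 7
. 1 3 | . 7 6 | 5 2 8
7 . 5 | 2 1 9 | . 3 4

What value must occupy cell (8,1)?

Cell (8,1) itself could take any of {4, 9} by direct elimination.
Consider where 9 can go in row 8.
(8,4) is out (column 4 already has a 9).
So the only cell in row 8 that can hold 9 is (8,1).
Therefore (8,1) = 9.

9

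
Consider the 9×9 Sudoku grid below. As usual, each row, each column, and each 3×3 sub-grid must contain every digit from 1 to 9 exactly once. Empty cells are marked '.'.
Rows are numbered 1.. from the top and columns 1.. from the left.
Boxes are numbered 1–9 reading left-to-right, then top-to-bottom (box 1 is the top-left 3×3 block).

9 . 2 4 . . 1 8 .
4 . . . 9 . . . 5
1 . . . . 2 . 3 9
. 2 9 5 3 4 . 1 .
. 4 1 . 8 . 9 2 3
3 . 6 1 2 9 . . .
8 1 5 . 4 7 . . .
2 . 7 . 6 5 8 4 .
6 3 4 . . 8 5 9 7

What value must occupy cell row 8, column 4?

3

Cell row 8, column 4 itself could take any of {3, 9} by direct elimination.
Consider where 3 can go in row 8.
row 8, column 2 is out (column 2 already has a 3).
row 8, column 9 is out (column 9 already has a 3).
So the only cell in row 8 that can hold 3 is row 8, column 4.
Therefore row 8, column 4 = 3.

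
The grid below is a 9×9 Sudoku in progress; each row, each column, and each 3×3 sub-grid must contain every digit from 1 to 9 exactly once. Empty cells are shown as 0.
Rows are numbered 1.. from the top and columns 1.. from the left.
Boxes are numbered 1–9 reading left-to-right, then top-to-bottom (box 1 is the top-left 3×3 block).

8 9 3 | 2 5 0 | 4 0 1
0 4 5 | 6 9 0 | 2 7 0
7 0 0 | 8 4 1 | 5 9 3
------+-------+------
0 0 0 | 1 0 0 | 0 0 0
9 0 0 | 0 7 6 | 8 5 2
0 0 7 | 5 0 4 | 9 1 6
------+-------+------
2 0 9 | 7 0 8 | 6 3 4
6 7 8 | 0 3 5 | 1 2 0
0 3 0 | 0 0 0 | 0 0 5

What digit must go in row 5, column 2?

1

Row 5 already contains {2, 5, 6, 7, 8, 9}.
Column 2 already contains {3, 4, 7, 9}.
Its 3×3 block (box 4) already contains {7, 9}.
The only value from 1–9 not eliminated is 1, so row 5, column 2 = 1.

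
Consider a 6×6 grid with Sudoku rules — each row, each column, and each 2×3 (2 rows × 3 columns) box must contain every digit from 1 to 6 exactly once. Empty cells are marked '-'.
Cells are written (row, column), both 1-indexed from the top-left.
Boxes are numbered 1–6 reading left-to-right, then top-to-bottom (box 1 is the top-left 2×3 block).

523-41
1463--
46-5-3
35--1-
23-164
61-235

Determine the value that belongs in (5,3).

5

Row 5 already contains {1, 2, 3, 4, 6}.
Column 3 already contains {3, 6}.
Its 2×3 block (box 5) already contains {1, 2, 3, 6}.
The only value from 1–6 not eliminated is 5, so (5,3) = 5.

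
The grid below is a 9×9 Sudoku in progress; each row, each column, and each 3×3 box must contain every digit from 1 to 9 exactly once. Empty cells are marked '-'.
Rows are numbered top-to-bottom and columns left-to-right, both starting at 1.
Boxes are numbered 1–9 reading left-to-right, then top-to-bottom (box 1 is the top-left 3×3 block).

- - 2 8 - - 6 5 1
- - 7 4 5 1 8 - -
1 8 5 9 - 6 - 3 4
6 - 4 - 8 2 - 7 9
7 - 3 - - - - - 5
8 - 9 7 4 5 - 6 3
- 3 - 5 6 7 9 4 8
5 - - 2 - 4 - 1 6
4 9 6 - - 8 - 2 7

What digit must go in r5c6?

Row 5 already contains {3, 5, 7}.
Column 6 already contains {1, 2, 4, 5, 6, 7, 8}.
Its 3×3 block (box 5) already contains {2, 4, 5, 7, 8}.
The only value from 1–9 not eliminated is 9, so r5c6 = 9.

9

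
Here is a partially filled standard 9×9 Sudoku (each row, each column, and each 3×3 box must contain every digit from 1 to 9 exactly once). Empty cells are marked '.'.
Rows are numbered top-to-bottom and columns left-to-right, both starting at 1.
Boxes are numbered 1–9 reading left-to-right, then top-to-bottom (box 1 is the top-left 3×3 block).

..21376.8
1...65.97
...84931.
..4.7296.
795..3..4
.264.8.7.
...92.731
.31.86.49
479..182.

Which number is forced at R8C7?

5

Row 8 already contains {1, 3, 4, 6, 8, 9}.
Column 7 already contains {3, 6, 7, 8, 9}.
Its 3×3 block (box 9) already contains {1, 2, 3, 4, 7, 8, 9}.
The only value from 1–9 not eliminated is 5, so R8C7 = 5.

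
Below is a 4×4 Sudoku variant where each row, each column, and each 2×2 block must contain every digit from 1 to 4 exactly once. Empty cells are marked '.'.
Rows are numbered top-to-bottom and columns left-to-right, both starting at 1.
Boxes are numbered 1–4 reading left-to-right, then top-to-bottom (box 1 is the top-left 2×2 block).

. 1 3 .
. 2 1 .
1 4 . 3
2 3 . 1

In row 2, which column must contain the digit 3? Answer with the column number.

Consider where 3 can go in row 2.
r2c4 is out (column 4 already has a 3).
So the only cell in row 2 that can hold 3 is r2c1.
That is column 1.

1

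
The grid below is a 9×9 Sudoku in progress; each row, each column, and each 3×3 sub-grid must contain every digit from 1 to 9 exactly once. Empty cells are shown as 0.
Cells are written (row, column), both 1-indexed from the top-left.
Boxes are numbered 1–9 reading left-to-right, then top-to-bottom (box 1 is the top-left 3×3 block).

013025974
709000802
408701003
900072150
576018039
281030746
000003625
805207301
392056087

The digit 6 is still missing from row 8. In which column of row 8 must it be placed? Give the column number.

2

Consider where 6 can go in row 8.
(8,5) is out (box 8 already has a 6).
(8,8) is out (box 9 already has a 6).
So the only cell in row 8 that can hold 6 is (8,2).
That is column 2.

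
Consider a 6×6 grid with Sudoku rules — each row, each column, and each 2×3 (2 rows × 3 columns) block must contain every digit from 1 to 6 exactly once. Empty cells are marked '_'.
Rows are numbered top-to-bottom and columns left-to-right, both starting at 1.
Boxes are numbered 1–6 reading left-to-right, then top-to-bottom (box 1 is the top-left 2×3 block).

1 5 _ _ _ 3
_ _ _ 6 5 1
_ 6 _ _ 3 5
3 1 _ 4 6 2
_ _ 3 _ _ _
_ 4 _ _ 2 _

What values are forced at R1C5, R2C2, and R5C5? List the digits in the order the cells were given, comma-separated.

For R1C5:
  Row 1 already contains {1, 3, 5}.
  Column 5 already contains {2, 3, 5, 6}.
  Its 2×3 block (box 2) already contains {1, 3, 5, 6}.
  The only value from 1–6 not eliminated is 4, so R1C5 = 4.
For R2C2:
  Consider where 3 can go in box 1.
  R1C3 is out (row 1 already has a 3).
  R2C1 is out (column 1 already has a 3).
  R2C3 is out (column 3 already has a 3).
  So the only cell in box 1 that can hold 3 is R2C2.
  So R2C2 = 3.
For R5C5:
  Consider where 1 can go in column 5.
  R1C5 is out (row 1 already has a 1).
  So the only cell in column 5 that can hold 1 is R5C5.
  So R5C5 = 1.

4,3,1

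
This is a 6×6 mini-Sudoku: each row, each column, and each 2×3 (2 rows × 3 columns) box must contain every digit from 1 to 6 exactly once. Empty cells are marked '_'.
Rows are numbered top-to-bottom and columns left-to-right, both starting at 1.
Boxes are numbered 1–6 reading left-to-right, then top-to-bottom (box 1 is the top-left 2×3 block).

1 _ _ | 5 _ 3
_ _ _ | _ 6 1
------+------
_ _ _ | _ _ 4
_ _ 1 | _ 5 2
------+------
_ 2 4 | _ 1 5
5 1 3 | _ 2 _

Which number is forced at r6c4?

4

Cell r6c4 itself could take any of {4, 6} by direct elimination.
Consider where 4 can go in box 6.
r5c4 is out (row 5 already has a 4).
r6c6 is out (column 6 already has a 4).
So the only cell in box 6 that can hold 4 is r6c4.
Therefore r6c4 = 4.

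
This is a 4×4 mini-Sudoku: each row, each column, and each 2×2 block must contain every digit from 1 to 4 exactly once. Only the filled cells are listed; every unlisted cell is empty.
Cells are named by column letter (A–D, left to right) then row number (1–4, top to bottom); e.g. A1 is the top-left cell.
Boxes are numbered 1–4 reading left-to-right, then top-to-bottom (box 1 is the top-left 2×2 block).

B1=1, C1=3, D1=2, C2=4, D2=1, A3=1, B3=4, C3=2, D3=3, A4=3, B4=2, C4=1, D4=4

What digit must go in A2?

2

Row 2 already contains {1, 4}.
Column A already contains {1, 3}.
Its 2×2 block (box 1) already contains {1}.
The only value from 1–4 not eliminated is 2, so A2 = 2.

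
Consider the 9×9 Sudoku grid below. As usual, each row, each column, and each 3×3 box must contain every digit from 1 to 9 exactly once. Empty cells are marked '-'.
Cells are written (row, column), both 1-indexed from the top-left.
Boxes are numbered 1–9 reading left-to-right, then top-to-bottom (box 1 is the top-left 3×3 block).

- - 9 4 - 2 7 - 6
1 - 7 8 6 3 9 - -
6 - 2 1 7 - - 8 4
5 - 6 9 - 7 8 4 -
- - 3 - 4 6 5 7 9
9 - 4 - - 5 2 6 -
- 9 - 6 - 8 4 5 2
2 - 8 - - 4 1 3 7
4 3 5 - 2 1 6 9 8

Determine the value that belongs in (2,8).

Row 2 already contains {1, 3, 6, 7, 8, 9}.
Column 8 already contains {3, 4, 5, 6, 7, 8, 9}.
Its 3×3 block (box 3) already contains {4, 6, 7, 8, 9}.
The only value from 1–9 not eliminated is 2, so (2,8) = 2.

2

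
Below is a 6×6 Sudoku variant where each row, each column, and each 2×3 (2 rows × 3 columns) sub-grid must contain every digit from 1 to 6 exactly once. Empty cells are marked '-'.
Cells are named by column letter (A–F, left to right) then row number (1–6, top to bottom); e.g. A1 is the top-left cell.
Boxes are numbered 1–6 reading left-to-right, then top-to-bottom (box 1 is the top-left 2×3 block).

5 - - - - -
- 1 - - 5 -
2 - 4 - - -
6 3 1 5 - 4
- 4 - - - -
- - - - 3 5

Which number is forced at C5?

5

Cell C5 itself could take any of {2, 3, 5, 6} by direct elimination.
Consider where 5 can go in column C.
C1 is out (row 1 already has a 5).
C2 is out (row 2 already has a 5).
C6 is out (row 6 already has a 5).
So the only cell in column C that can hold 5 is C5.
Therefore C5 = 5.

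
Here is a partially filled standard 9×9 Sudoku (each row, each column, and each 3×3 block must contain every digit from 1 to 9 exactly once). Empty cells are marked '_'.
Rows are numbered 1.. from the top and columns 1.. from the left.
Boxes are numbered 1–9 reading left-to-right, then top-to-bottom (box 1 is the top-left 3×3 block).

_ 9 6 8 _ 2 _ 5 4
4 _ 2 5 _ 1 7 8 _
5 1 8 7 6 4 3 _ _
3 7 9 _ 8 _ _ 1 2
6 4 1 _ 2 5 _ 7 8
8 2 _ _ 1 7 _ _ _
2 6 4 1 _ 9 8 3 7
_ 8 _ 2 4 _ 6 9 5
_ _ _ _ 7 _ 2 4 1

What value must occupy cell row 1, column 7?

1

Row 1 already contains {2, 4, 5, 6, 8, 9}.
Column 7 already contains {2, 3, 6, 7, 8}.
Its 3×3 block (box 3) already contains {3, 4, 5, 7, 8}.
The only value from 1–9 not eliminated is 1, so row 1, column 7 = 1.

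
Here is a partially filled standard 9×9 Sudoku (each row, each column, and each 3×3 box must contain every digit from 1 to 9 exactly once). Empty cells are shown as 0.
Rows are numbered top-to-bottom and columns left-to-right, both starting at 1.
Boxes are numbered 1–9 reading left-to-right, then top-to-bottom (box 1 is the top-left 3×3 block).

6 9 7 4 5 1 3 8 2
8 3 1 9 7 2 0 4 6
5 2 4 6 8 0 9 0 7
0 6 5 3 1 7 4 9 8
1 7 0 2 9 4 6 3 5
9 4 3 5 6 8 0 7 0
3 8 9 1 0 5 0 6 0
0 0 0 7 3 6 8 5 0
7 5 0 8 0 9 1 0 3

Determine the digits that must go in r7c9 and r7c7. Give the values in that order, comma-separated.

For r7c9:
  Row 7 already contains {1, 3, 5, 6, 8, 9}.
  Column 9 already contains {2, 3, 5, 6, 7, 8}.
  Its 3×3 block (box 9) already contains {1, 3, 5, 6, 8}.
  The only value from 1–9 not eliminated is 4, so r7c9 = 4.
For r7c7:
  Consider where 7 can go in column 7.
  r2c7 is out (row 2 already has a 7).
  r6c7 is out (row 6 already has a 7).
  So the only cell in column 7 that can hold 7 is r7c7.
  So r7c7 = 7.

4,7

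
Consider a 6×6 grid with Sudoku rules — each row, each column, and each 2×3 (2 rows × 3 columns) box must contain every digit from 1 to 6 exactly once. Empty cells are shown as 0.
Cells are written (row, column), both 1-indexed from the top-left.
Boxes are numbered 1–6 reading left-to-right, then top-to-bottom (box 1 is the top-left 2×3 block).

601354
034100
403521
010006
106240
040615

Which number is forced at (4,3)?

Cell (4,3) itself could take any of {2, 5} by direct elimination.
Consider where 5 can go in column 3.
(6,3) is out (row 6 already has a 5).
So the only cell in column 3 that can hold 5 is (4,3).
Therefore (4,3) = 5.

5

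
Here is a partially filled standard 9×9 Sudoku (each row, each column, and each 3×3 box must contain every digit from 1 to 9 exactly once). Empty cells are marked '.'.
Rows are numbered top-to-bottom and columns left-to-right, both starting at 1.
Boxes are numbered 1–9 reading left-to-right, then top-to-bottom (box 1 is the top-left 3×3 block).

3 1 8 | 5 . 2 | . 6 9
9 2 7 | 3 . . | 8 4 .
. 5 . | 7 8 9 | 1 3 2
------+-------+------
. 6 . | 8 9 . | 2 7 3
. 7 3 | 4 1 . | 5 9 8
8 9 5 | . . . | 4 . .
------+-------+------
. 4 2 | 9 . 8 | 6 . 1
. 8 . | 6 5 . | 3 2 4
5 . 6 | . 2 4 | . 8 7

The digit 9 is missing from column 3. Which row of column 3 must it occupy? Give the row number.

Consider where 9 can go in column 3.
R3C3 is out (row 3 already has a 9).
R4C3 is out (row 4 already has a 9).
So the only cell in column 3 that can hold 9 is R8C3.
That is row 8.

8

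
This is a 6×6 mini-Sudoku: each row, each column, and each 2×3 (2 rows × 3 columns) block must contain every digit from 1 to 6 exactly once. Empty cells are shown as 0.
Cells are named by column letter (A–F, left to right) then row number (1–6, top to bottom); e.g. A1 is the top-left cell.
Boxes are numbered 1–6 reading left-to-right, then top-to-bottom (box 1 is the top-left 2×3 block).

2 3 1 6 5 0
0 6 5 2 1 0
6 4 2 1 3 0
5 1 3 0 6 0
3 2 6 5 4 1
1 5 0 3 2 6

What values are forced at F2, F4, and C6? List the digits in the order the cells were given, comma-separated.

For F2:
  Consider where 3 can go in row 2.
  A2 is out (column A already has a 3).
  So the only cell in row 2 that can hold 3 is F2.
  So F2 = 3.
For F4:
  Consider where 2 can go in box 4.
  F3 is out (row 3 already has a 2).
  D4 is out (column D already has a 2).
  So the only cell in box 4 that can hold 2 is F4.
  So F4 = 2.
For C6:
  Row 6 already contains {1, 2, 3, 5, 6}.
  Column C already contains {1, 2, 3, 5, 6}.
  Its 2×3 block (box 5) already contains {1, 2, 3, 5, 6}.
  The only value from 1–6 not eliminated is 4, so C6 = 4.

3,2,4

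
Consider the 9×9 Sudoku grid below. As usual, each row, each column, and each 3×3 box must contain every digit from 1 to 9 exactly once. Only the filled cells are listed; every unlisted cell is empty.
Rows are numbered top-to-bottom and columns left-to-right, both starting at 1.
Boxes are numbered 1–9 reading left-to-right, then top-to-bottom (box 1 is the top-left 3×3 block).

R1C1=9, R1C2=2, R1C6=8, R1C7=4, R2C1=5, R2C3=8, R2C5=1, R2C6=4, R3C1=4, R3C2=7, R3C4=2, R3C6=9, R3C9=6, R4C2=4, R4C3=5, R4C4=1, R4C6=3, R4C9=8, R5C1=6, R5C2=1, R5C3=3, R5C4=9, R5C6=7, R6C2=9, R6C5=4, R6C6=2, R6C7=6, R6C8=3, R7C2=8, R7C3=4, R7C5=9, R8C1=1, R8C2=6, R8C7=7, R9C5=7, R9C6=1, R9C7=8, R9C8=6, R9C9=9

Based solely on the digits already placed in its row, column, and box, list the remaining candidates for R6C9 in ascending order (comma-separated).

1,5,7

Row 6 already contains {2, 3, 4, 6, 9}.
Column 9 already contains {6, 8, 9}.
Its 3×3 block (box 6) already contains {3, 6, 8}.
Removing those from 1–9 leaves {1, 5, 7} as the candidates for R6C9.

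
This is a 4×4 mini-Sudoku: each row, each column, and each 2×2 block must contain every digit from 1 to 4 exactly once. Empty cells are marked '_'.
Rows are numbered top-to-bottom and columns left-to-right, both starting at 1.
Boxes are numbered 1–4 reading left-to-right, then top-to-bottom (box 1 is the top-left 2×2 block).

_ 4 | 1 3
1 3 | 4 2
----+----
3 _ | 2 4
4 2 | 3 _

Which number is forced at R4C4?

1

Row 4 already contains {2, 3, 4}.
Column 4 already contains {2, 3, 4}.
Its 2×2 block (box 4) already contains {2, 3, 4}.
The only value from 1–4 not eliminated is 1, so R4C4 = 1.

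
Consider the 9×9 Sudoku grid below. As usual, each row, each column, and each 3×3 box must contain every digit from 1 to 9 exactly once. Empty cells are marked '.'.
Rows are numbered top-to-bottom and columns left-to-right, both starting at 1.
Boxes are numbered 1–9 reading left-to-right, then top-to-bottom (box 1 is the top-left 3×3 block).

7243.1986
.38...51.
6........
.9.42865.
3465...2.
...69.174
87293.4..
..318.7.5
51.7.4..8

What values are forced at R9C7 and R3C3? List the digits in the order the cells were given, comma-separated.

2,1

For R9C7:
  Consider where 2 can go in row 9.
  R9C3 is out (column 3 already has a 2).
  R9C5 is out (column 5 already has a 2).
  R9C8 is out (column 8 already has a 2).
  So the only cell in row 9 that can hold 2 is R9C7.
  So R9C7 = 2.
For R3C3:
  Consider where 1 can go in box 1.
  R2C1 is out (row 2 already has a 1).
  R3C2 is out (column 2 already has a 1).
  So the only cell in box 1 that can hold 1 is R3C3.
  So R3C3 = 1.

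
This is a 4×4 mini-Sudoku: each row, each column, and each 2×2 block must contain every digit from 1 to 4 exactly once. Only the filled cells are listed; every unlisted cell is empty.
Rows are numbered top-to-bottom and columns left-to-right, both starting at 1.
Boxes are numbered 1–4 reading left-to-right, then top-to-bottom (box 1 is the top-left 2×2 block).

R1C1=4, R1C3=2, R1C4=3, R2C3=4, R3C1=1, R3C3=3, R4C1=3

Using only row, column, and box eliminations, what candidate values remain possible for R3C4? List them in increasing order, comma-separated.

Row 3 already contains {1, 3}.
Column 4 already contains {3}.
Its 2×2 block (box 4) already contains {3}.
Removing those from 1–4 leaves {2, 4} as the candidates for R3C4.

2,4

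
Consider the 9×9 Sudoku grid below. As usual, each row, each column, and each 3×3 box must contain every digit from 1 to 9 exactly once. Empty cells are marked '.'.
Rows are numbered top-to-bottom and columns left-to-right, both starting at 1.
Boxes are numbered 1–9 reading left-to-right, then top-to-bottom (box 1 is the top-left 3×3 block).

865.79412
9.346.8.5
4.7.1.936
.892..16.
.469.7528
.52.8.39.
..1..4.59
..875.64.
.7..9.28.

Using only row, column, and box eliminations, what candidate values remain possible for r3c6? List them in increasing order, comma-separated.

2,5,8

Row 3 already contains {1, 3, 4, 6, 7, 9}.
Column 6 already contains {4, 7, 9}.
Its 3×3 block (box 2) already contains {1, 4, 6, 7, 9}.
Removing those from 1–9 leaves {2, 5, 8} as the candidates for r3c6.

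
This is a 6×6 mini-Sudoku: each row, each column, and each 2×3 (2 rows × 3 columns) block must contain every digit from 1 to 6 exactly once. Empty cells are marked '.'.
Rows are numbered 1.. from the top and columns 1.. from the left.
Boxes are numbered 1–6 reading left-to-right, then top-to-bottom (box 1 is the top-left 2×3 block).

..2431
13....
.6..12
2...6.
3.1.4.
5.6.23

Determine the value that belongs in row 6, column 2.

4

Row 6 already contains {2, 3, 5, 6}.
Column 2 already contains {3, 6}.
Its 2×3 block (box 5) already contains {1, 3, 5, 6}.
The only value from 1–6 not eliminated is 4, so row 6, column 2 = 4.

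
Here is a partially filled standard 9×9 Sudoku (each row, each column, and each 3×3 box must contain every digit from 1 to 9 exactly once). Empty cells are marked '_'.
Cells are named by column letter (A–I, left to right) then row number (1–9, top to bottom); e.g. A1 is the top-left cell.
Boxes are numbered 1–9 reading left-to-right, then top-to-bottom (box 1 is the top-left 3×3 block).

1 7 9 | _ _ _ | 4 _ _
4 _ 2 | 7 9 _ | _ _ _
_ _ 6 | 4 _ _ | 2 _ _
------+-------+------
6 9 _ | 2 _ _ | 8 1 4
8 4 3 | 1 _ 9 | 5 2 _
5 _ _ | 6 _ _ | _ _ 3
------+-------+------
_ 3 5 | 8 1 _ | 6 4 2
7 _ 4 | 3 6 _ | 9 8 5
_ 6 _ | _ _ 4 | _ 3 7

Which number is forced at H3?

Cell H3 itself could take any of {5, 7, 9} by direct elimination.
Consider where 7 can go in row 3.
A3 is out (column A already has a 7).
B3 is out (column B already has a 7).
E3 is out (box 2 already has a 7).
F3 is out (box 2 already has a 7).
I3 is out (column I already has a 7).
So the only cell in row 3 that can hold 7 is H3.
Therefore H3 = 7.

7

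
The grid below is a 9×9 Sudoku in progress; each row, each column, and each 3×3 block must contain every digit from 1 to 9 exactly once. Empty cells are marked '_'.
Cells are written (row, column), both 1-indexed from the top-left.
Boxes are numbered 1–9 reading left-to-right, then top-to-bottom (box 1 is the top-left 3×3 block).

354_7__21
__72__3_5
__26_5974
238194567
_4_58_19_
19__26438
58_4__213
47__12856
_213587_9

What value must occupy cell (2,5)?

4

Row 2 already contains {2, 3, 5, 7}.
Column 5 already contains {1, 2, 5, 7, 8, 9}.
Its 3×3 block (box 2) already contains {2, 5, 6, 7}.
The only value from 1–9 not eliminated is 4, so (2,5) = 4.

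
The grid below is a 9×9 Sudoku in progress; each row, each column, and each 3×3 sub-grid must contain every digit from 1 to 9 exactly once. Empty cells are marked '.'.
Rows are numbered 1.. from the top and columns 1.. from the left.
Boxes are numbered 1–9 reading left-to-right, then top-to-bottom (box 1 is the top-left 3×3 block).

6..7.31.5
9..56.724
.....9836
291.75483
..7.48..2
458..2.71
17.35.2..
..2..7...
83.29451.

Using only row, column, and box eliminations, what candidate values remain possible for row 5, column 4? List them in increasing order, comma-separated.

1,6,9

Row 5 already contains {2, 4, 7, 8}.
Column 4 already contains {2, 3, 5, 7}.
Its 3×3 block (box 5) already contains {2, 4, 5, 7, 8}.
Removing those from 1–9 leaves {1, 6, 9} as the candidates for row 5, column 4.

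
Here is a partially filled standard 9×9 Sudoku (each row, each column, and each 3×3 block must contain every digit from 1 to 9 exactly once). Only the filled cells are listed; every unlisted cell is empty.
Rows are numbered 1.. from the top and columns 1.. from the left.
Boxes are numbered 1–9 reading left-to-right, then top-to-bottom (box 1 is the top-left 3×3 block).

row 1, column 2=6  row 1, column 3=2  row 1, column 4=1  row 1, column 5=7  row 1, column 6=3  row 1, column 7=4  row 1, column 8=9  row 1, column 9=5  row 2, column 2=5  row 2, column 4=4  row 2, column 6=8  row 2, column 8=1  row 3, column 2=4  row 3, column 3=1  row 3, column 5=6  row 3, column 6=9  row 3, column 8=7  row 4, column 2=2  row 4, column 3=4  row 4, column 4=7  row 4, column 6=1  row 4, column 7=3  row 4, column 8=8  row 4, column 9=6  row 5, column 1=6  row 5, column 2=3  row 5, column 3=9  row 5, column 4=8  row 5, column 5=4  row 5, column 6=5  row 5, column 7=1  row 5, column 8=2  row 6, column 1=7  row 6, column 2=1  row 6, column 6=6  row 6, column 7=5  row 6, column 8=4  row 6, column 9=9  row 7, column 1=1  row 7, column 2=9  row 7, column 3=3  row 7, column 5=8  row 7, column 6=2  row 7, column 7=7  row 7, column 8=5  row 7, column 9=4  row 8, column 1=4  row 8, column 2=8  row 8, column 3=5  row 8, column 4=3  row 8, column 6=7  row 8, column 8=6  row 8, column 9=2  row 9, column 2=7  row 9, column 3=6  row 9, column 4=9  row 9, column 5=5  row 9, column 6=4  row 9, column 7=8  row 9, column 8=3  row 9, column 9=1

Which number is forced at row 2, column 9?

3

Row 2 already contains {1, 4, 5, 8}.
Column 9 already contains {1, 2, 4, 5, 6, 9}.
Its 3×3 block (box 3) already contains {1, 4, 5, 7, 9}.
The only value from 1–9 not eliminated is 3, so row 2, column 9 = 3.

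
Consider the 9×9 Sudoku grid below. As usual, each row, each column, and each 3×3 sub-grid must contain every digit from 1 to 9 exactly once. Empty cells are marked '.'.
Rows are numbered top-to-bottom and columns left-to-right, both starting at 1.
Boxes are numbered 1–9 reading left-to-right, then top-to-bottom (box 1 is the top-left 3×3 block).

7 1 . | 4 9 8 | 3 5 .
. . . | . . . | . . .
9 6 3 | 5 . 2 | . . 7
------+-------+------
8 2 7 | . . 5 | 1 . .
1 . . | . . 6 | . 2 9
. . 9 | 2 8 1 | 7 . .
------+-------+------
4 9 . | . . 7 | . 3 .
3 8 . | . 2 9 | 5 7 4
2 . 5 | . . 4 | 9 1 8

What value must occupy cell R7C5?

Cell R7C5 itself could take any of {1, 5, 6} by direct elimination.
Consider where 5 can go in row 7.
R7C3 is out (column 3 already has a 5).
R7C4 is out (column 4 already has a 5).
R7C7 is out (column 7 already has a 5).
R7C9 is out (box 9 already has a 5).
So the only cell in row 7 that can hold 5 is R7C5.
Therefore R7C5 = 5.

5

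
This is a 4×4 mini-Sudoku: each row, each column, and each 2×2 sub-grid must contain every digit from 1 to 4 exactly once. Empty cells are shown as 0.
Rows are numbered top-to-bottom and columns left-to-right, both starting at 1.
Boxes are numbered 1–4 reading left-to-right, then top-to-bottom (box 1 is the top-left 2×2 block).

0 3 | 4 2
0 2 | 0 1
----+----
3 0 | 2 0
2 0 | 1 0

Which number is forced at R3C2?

Cell R3C2 itself could take any of {1, 4} by direct elimination.
Consider where 1 can go in column 2.
R4C2 is out (row 4 already has a 1).
So the only cell in column 2 that can hold 1 is R3C2.
Therefore R3C2 = 1.

1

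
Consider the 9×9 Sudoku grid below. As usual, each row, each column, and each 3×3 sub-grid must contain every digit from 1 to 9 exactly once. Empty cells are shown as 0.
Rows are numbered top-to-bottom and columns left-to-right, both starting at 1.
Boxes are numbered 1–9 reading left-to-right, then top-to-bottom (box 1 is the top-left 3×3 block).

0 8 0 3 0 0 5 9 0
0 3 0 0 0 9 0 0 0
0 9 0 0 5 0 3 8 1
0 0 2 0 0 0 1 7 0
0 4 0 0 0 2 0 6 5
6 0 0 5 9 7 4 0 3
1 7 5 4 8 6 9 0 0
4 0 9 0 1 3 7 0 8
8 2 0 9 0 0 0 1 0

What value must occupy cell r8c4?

Row 8 already contains {1, 3, 4, 7, 8, 9}.
Column 4 already contains {3, 4, 5, 9}.
Its 3×3 block (box 8) already contains {1, 3, 4, 6, 8, 9}.
The only value from 1–9 not eliminated is 2, so r8c4 = 2.

2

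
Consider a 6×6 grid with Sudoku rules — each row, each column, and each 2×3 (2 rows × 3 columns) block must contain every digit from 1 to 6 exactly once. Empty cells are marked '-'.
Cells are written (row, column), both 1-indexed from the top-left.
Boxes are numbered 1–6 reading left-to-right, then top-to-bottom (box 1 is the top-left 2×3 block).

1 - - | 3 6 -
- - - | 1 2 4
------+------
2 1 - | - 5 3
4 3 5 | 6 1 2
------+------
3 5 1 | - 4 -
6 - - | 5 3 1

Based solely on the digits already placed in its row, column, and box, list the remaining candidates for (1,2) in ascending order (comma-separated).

Row 1 already contains {1, 3, 6}.
Column 2 already contains {1, 3, 5}.
Its 2×3 block (box 1) already contains {1}.
Removing those from 1–6 leaves {2, 4} as the candidates for (1,2).

2,4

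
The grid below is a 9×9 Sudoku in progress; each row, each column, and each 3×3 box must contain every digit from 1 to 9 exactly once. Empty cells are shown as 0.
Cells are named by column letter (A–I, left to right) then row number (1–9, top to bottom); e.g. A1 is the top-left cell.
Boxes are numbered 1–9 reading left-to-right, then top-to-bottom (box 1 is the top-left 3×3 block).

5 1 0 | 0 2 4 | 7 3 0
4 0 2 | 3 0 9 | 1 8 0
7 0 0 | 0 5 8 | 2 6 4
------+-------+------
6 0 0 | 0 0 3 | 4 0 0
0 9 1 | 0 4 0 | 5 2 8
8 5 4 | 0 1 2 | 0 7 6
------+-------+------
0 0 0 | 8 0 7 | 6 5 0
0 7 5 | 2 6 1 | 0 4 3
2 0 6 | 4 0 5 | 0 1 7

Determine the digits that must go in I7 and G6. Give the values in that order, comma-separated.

For I7:
  Consider where 2 can go in box 9.
  G8 is out (row 8 already has a 2).
  G9 is out (row 9 already has a 2).
  So the only cell in box 9 that can hold 2 is I7.
  So I7 = 2.
For G6:
  Consider where 3 can go in box 6.
  H4 is out (row 4 already has a 3).
  I4 is out (row 4 already has a 3).
  So the only cell in box 6 that can hold 3 is G6.
  So G6 = 3.

2,3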